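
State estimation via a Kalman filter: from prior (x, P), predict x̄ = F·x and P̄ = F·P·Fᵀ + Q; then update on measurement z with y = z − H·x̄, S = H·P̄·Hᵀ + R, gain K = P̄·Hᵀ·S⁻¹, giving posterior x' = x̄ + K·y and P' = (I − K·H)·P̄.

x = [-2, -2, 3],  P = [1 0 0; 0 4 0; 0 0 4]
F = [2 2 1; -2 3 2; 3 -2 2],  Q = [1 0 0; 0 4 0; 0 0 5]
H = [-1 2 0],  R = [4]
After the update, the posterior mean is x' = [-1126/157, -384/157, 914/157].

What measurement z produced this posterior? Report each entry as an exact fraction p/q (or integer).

x̄ = F·x = [-5, 4, 4]
P̄ = F·P·Fᵀ + Q = [25 28 -2; 28 60 -14; -2 -14 46]
S = H·P̄·Hᵀ + R = [157]
K = P̄·Hᵀ·S⁻¹ = [31/157; 92/157; -26/157]
x' − x̄ = [-341/157, -1012/157, 286/157] = K·y
y = (KᵀK)⁻¹·Kᵀ·(x' − x̄) = [-11]
z = y + H·x̄ = [-11] + [13] = [2]

z = [2]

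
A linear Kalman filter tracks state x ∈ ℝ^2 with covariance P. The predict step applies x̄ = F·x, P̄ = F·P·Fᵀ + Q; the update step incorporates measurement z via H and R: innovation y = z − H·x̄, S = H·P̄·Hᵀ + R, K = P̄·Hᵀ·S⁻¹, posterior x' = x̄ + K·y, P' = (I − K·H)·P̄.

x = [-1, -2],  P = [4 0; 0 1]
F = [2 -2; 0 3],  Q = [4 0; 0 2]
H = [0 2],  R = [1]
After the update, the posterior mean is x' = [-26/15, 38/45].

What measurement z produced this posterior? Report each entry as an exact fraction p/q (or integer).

x̄ = F·x = [2, -6]
P̄ = F·P·Fᵀ + Q = [24 -6; -6 11]
S = H·P̄·Hᵀ + R = [45]
K = P̄·Hᵀ·S⁻¹ = [-4/15; 22/45]
x' − x̄ = [-56/15, 308/45] = K·y
y = (KᵀK)⁻¹·Kᵀ·(x' − x̄) = [14]
z = y + H·x̄ = [14] + [-12] = [2]

z = [2]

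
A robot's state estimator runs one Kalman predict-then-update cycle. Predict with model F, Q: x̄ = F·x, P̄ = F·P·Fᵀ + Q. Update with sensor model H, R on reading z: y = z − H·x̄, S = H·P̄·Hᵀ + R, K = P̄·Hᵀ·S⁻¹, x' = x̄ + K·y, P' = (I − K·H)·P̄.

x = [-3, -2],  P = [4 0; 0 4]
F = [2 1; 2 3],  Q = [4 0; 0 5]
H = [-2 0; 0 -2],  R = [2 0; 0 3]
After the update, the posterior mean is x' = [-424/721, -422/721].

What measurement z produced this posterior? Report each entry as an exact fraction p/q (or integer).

x̄ = F·x = [-8, -12]
P̄ = F·P·Fᵀ + Q = [24 28; 28 57]
S = H·P̄·Hᵀ + R = [98 112; 112 231]
K = P̄·Hᵀ·S⁻¹ = [-344/721 -8/721; -12/721 -50/103]
x' − x̄ = [5344/721, 8230/721] = K·y
y = (KᵀK)⁻¹·Kᵀ·(x' − x̄) = [-15, -23]
z = y + H·x̄ = [-15, -23] + [16, 24] = [1, 1]

z = [1, 1]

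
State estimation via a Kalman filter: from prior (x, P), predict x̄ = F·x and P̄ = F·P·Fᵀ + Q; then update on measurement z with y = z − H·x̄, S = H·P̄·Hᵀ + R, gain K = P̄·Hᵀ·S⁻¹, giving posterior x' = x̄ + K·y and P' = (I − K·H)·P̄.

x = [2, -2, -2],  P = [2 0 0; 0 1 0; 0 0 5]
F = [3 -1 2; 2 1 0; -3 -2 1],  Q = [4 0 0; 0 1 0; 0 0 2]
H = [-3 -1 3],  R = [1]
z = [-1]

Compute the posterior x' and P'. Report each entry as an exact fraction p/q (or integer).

x' = [-282/917, -291/917, -99/131]
P' = [14467/917 -3343/917 1900/131; -3343/917 1945/917 -389/131; 1900/131 -389/131 1776/131]

x̄ = F·x = [4, 2, -4]
P̄ = F·P·Fᵀ + Q = [43 11 -6; 11 10 -14; -6 -14 29]
y = z − H·x̄ = [25]
S = H·P̄·Hᵀ + R = [917]
K = P̄·Hᵀ·S⁻¹ = [-158/917; -85/917; 17/131]
x' = x̄ + K·y = [-282/917, -291/917, -99/131]
P' = (I − K·H)·P̄ = [14467/917 -3343/917 1900/131; -3343/917 1945/917 -389/131; 1900/131 -389/131 1776/131]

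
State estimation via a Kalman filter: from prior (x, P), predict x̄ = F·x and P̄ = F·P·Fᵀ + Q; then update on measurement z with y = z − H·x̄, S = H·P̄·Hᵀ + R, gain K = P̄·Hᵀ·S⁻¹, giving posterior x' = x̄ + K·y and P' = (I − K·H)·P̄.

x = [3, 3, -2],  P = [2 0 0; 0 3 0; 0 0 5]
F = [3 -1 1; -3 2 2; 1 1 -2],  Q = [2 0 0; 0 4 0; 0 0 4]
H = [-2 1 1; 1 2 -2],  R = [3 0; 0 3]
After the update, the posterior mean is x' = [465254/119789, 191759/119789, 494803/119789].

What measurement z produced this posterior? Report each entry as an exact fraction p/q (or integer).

z = [-2, -1]

x̄ = F·x = [4, -7, 10]
P̄ = F·P·Fᵀ + Q = [28 -14 -7; -14 54 -20; -7 -20 29]
S = H·P̄·Hᵀ + R = [242 1; 1 495]
K = P̄·Hᵀ·S⁻¹ = [-38129/119789 3465/119789; 30556/119789 32366/119789; 11490/119789 -25433/119789]
x' − x̄ = [-13902/119789, 1030282/119789, -703087/119789] = K·y
y = (KᵀK)⁻¹·Kᵀ·(x' − x̄) = [3, 29]
z = y + H·x̄ = [3, 29] + [-5, -30] = [-2, -1]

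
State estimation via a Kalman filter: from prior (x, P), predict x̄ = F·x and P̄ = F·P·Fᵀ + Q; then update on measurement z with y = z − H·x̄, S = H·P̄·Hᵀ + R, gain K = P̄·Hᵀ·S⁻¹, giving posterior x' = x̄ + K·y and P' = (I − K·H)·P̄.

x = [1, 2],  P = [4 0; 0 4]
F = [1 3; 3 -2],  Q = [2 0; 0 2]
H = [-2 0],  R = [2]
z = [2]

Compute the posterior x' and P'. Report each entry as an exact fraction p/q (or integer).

x̄ = F·x = [7, -1]
P̄ = F·P·Fᵀ + Q = [42 -12; -12 54]
y = z − H·x̄ = [16]
S = H·P̄·Hᵀ + R = [170]
K = P̄·Hᵀ·S⁻¹ = [-42/85; 12/85]
x' = x̄ + K·y = [-77/85, 107/85]
P' = (I − K·H)·P̄ = [42/85 -12/85; -12/85 4302/85]

x' = [-77/85, 107/85]
P' = [42/85 -12/85; -12/85 4302/85]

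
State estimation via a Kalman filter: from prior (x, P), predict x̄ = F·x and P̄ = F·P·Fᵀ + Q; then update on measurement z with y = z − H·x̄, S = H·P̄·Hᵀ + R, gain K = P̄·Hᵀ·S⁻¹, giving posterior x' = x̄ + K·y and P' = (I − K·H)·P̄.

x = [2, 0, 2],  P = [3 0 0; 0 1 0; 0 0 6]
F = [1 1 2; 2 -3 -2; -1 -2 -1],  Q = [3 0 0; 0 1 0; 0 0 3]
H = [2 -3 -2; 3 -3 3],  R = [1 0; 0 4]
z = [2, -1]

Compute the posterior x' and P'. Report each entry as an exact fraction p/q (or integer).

x' = [295173/89003, 426675/178006, -231205/178006]
P' = [764162/89003 609888/89003 -157822/89003; 609888/89003 993109/178006 -263391/178006; -157822/89003 -263391/178006 99721/178006]

x̄ = F·x = [6, 0, -4]
P̄ = F·P·Fᵀ + Q = [31 -21 -17; -21 46 12; -17 12 16]
y = z − H·x̄ = [-18, -7]
S = H·P̄·Hᵀ + R = [1135 783; 783 697]
K = P̄·Hᵀ·S⁻¹ = [14304/89003 -2661/89003; -12993/178006 -27543/178006; -40557/178006 35601/178006]
x' = x̄ + K·y = [295173/89003, 426675/178006, -231205/178006]
P' = (I − K·H)·P̄ = [764162/89003 609888/89003 -157822/89003; 609888/89003 993109/178006 -263391/178006; -157822/89003 -263391/178006 99721/178006]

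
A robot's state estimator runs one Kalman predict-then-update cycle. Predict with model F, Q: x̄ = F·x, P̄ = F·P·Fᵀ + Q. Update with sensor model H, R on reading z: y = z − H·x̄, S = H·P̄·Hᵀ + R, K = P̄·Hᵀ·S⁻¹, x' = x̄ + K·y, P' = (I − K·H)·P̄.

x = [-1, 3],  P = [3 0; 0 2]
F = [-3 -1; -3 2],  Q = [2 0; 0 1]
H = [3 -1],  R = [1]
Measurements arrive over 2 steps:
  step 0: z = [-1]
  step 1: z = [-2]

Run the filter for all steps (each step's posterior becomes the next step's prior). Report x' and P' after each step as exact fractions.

step 0: x' = [280/89, 933/89], P' = [309/89 892/89; 892/89 5319/178]
step 1: x' = [-11958/265823, 508106/265823], P' = [102289/265823 230616/265823; 230616/265823 728740/265823]

step 0: x̄ = F·x = [0, 9]
step 0: P̄ = F·P·Fᵀ + Q = [31 23; 23 36]
step 0: y = z − H·x̄ = [8]
step 0: S = H·P̄·Hᵀ + R = [178]
step 0: K = P̄·Hᵀ·S⁻¹ = [35/89; 33/178]
step 0: x' = x̄ + K·y = [280/89, 933/89]
step 0: P' = (I − K·H)·P̄ = [309/89 892/89; 892/89 5319/178]
step 1: x̄ = F·x = [-1773/89, 1026/89]
step 1: P̄ = F·P·Fᵀ + Q = [21941/178 -5214/89; -5214/89 2804/89]
step 1: y = z − H·x̄ = [6167/89]
step 1: S = H·P̄·Hᵀ + R = [265823/178]
step 1: K = P̄·Hᵀ·S⁻¹ = [76251/265823; -36892/265823]
step 1: x' = x̄ + K·y = [-11958/265823, 508106/265823]
step 1: P' = (I − K·H)·P̄ = [102289/265823 230616/265823; 230616/265823 728740/265823]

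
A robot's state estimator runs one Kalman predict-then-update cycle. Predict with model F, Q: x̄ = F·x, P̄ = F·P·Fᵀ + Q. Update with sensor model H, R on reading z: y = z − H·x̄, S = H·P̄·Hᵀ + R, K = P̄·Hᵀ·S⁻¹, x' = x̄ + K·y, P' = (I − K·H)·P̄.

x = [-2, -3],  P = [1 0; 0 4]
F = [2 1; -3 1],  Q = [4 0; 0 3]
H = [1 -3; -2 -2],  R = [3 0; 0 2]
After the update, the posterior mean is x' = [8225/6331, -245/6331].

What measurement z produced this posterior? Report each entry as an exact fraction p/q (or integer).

x̄ = F·x = [-7, 3]
P̄ = F·P·Fᵀ + Q = [12 -2; -2 16]
S = H·P̄·Hᵀ + R = [171 64; 64 98]
K = P̄·Hᵀ·S⁻¹ = [1522/6331 -2286/6331; -1554/6331 -794/6331]
x' − x̄ = [52542/6331, -19238/6331] = K·y
y = (KᵀK)⁻¹·Kᵀ·(x' − x̄) = [18, -11]
z = y + H·x̄ = [18, -11] + [-16, 8] = [2, -3]

z = [2, -3]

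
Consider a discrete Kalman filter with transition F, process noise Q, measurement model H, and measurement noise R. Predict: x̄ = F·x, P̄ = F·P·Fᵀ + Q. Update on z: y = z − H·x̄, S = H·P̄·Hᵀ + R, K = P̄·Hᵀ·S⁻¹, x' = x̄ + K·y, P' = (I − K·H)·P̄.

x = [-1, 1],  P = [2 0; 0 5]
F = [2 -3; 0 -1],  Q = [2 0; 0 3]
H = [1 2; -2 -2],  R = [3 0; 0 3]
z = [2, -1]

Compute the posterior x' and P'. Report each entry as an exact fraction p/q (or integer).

x̄ = F·x = [-5, -1]
P̄ = F·P·Fᵀ + Q = [55 15; 15 8]
y = z − H·x̄ = [9, -13]
S = H·P̄·Hᵀ + R = [150 -232; -232 375]
K = P̄·Hᵀ·S⁻¹ = [-605/2426 -640/1213; 953/2426 146/1213]
x' = x̄ + K·y = [-935/2426, 2355/2426]
P' = (I − K·H)·P̄ = [5655/2426 -3735/2426; -3735/2426 3297/2426]

x' = [-935/2426, 2355/2426]
P' = [5655/2426 -3735/2426; -3735/2426 3297/2426]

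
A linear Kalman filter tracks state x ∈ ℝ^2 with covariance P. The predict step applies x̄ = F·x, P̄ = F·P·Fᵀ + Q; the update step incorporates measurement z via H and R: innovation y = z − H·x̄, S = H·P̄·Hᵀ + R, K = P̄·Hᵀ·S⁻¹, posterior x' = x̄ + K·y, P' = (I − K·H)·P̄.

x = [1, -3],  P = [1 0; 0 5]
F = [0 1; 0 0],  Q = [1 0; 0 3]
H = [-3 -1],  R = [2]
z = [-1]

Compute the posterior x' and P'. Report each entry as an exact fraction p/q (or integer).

x' = [3/59, 30/59]
P' = [30/59 -54/59; -54/59 168/59]

x̄ = F·x = [-3, 0]
P̄ = F·P·Fᵀ + Q = [6 0; 0 3]
y = z − H·x̄ = [-10]
S = H·P̄·Hᵀ + R = [59]
K = P̄·Hᵀ·S⁻¹ = [-18/59; -3/59]
x' = x̄ + K·y = [3/59, 30/59]
P' = (I − K·H)·P̄ = [30/59 -54/59; -54/59 168/59]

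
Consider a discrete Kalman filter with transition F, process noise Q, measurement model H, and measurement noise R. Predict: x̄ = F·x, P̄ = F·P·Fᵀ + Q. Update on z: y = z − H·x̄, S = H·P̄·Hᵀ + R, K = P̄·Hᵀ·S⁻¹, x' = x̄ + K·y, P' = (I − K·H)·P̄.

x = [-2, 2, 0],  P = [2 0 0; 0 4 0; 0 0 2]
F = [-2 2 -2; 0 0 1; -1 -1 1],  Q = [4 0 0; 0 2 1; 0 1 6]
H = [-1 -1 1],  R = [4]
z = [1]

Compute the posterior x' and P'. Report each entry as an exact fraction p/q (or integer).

x' = [2, 9/20, 57/20]
P' = [28/3 -2 14/3; -2 77/20 41/20; 14/3 41/20 479/60]

x̄ = F·x = [8, 0, 0]
P̄ = F·P·Fᵀ + Q = [36 -4 -8; -4 4 3; -8 3 14]
y = z − H·x̄ = [9]
S = H·P̄·Hᵀ + R = [60]
K = P̄·Hᵀ·S⁻¹ = [-2/3; 1/20; 19/60]
x' = x̄ + K·y = [2, 9/20, 57/20]
P' = (I − K·H)·P̄ = [28/3 -2 14/3; -2 77/20 41/20; 14/3 41/20 479/60]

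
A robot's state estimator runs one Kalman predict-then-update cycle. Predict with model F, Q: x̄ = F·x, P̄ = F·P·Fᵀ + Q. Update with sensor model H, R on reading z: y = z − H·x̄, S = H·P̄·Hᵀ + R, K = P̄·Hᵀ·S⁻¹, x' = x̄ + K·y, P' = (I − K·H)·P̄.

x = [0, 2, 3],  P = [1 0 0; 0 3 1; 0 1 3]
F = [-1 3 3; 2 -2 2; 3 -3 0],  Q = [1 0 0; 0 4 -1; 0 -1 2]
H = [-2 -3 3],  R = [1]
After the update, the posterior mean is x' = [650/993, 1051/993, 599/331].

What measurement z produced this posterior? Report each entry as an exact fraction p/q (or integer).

z = [1]

x̄ = F·x = [15, 2, -6]
P̄ = F·P·Fᵀ + Q = [74 -2 -39; -2 24 17; -39 17 38]
S = H·P̄·Hᵀ + R = [993]
K = P̄·Hᵀ·S⁻¹ = [-259/993; -17/993; 47/331]
x' − x̄ = [-14245/993, -935/993, 2585/331] = K·y
y = (KᵀK)⁻¹·Kᵀ·(x' − x̄) = [55]
z = y + H·x̄ = [55] + [-54] = [1]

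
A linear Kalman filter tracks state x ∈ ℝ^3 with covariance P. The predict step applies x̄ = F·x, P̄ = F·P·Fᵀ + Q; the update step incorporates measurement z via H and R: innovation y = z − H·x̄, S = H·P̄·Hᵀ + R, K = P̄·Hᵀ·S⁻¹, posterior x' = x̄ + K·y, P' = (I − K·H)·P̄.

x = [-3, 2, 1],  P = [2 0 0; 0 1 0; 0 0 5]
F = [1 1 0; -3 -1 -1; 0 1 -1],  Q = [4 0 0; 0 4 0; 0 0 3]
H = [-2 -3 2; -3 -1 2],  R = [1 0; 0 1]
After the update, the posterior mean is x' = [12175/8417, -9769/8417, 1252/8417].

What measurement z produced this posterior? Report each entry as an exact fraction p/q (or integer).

z = [1, -3]

x̄ = F·x = [-1, 6, 1]
P̄ = F·P·Fᵀ + Q = [7 -7 1; -7 28 4; 1 4 9]
S = H·P̄·Hᵀ + R = [177 43; 43 58]
K = P̄·Hᵀ·S⁻¹ = [1038/8417 -2511/8417; -3639/8417 2843/8417; -241/8417 1775/8417]
x' − x̄ = [20592/8417, -60271/8417, -7165/8417] = K·y
y = (KᵀK)⁻¹·Kᵀ·(x' − x̄) = [15, -2]
z = y + H·x̄ = [15, -2] + [-14, -1] = [1, -3]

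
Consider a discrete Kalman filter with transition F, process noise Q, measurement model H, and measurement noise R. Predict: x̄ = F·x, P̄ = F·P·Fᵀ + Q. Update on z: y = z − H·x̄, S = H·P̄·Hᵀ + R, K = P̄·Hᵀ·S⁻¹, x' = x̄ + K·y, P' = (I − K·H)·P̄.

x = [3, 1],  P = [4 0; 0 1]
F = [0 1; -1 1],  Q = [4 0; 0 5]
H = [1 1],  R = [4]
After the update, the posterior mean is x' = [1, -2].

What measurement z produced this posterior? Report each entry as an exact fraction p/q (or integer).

z = [-1]

x̄ = F·x = [1, -2]
P̄ = F·P·Fᵀ + Q = [5 1; 1 10]
S = H·P̄·Hᵀ + R = [21]
K = P̄·Hᵀ·S⁻¹ = [2/7; 11/21]
x' − x̄ = [0, 0] = K·y
y = (KᵀK)⁻¹·Kᵀ·(x' − x̄) = [0]
z = y + H·x̄ = [0] + [-1] = [-1]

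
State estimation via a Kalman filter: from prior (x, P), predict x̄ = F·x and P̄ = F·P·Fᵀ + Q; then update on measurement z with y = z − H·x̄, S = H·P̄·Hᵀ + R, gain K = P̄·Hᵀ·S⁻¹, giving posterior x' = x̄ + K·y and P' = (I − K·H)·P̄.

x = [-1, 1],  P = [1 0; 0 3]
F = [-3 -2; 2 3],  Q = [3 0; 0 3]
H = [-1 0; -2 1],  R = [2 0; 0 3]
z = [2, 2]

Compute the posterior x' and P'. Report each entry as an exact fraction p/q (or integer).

x' = [-299/385, 379/385]
P' = [312/385 408/385; 408/385 1422/385]

x̄ = F·x = [1, 1]
P̄ = F·P·Fᵀ + Q = [24 -24; -24 34]
y = z − H·x̄ = [3, 3]
S = H·P̄·Hᵀ + R = [26 72; 72 229]
K = P̄·Hᵀ·S⁻¹ = [-156/385 -72/385; -204/385 202/385]
x' = x̄ + K·y = [-299/385, 379/385]
P' = (I − K·H)·P̄ = [312/385 408/385; 408/385 1422/385]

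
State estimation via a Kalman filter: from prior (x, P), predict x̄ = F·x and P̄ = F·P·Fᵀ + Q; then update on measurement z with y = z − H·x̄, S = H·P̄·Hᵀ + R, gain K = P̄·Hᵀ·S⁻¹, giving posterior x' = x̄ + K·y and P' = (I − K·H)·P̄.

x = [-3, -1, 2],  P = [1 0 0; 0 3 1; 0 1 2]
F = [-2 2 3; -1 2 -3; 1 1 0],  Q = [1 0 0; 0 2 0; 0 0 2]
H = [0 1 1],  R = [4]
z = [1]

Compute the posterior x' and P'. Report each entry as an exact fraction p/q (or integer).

x̄ = F·x = [10, -5, -4]
P̄ = F·P·Fᵀ + Q = [47 -4 7; -4 21 2; 7 2 6]
y = z − H·x̄ = [10]
S = H·P̄·Hᵀ + R = [35]
K = P̄·Hᵀ·S⁻¹ = [3/35; 23/35; 8/35]
x' = x̄ + K·y = [76/7, 11/7, -12/7]
P' = (I − K·H)·P̄ = [1636/35 -209/35 221/35; -209/35 206/35 -114/35; 221/35 -114/35 146/35]

x' = [76/7, 11/7, -12/7]
P' = [1636/35 -209/35 221/35; -209/35 206/35 -114/35; 221/35 -114/35 146/35]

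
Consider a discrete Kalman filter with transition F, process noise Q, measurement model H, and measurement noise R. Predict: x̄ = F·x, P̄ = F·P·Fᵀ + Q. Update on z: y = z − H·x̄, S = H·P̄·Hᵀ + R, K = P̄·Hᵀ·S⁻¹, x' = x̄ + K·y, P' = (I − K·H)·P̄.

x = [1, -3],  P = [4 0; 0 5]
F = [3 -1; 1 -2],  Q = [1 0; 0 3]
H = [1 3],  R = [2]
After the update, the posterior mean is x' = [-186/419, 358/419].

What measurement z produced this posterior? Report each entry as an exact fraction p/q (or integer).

x̄ = F·x = [6, 7]
P̄ = F·P·Fᵀ + Q = [42 22; 22 27]
S = H·P̄·Hᵀ + R = [419]
K = P̄·Hᵀ·S⁻¹ = [108/419; 103/419]
x' − x̄ = [-2700/419, -2575/419] = K·y
y = (KᵀK)⁻¹·Kᵀ·(x' − x̄) = [-25]
z = y + H·x̄ = [-25] + [27] = [2]

z = [2]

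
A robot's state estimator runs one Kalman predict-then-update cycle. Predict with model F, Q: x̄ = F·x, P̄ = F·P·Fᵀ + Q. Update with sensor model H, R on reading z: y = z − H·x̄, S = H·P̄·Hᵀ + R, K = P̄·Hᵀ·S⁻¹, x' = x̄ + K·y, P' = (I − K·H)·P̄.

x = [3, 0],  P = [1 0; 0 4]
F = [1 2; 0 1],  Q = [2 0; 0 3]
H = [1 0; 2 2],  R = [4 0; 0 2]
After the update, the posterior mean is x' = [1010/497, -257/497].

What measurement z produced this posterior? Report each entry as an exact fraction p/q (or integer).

x̄ = F·x = [3, 0]
P̄ = F·P·Fᵀ + Q = [19 8; 8 7]
S = H·P̄·Hᵀ + R = [23 54; 54 170]
K = P̄·Hᵀ·S⁻¹ = [157/497 108/497; -130/497 129/497]
x' − x̄ = [-481/497, -257/497] = K·y
y = (KᵀK)⁻¹·Kᵀ·(x' − x̄) = [-1, -3]
z = y + H·x̄ = [-1, -3] + [3, 6] = [2, 3]

z = [2, 3]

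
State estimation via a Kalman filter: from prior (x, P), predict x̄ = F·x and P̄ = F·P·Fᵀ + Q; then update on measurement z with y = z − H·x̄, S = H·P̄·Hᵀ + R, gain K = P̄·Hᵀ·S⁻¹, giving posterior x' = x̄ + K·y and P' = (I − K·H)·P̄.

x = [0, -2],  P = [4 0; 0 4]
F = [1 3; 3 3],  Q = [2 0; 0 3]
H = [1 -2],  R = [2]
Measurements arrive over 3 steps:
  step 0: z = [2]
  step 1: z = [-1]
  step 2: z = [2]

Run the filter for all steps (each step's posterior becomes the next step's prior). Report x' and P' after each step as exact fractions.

step 0: x' = [-87/19, -63/19], P' = [867/38 447/38; 447/38 249/38]
step 1: x' = [-29387/18967, -5853/18967], P' = [143878/18967 79212/18967; 79212/18967 52707/18967]
step 2: x' = [103258/1350229, -1323912/1350229], P' = [10267554/1350229 5650104/1350229; 5650104/1350229 18772683/6751145]

step 0: x̄ = F·x = [-6, -6]
step 0: P̄ = F·P·Fᵀ + Q = [42 48; 48 75]
step 0: y = z − H·x̄ = [-4]
step 0: S = H·P̄·Hᵀ + R = [152]
step 0: K = P̄·Hᵀ·S⁻¹ = [-27/76; -51/76]
step 0: x' = x̄ + K·y = [-87/19, -63/19]
step 0: P' = (I − K·H)·P̄ = [867/38 447/38; 447/38 249/38]
step 1: x̄ = F·x = [-276/19, -450/19]
step 1: P̄ = F·P·Fᵀ + Q = [2933/19 5103/19; 5103/19 9102/19]
step 1: y = z − H·x̄ = [-643/19]
step 1: S = H·P̄·Hᵀ + R = [18967/19]
step 1: K = P̄·Hᵀ·S⁻¹ = [-7273/18967; -13101/18967]
step 1: x' = x̄ + K·y = [-29387/18967, -5853/18967]
step 1: P' = (I − K·H)·P̄ = [143878/18967 79212/18967; 79212/18967 52707/18967]
step 2: x̄ = F·x = [-46946/18967, -105720/18967]
step 2: P̄ = F·P·Fᵀ + Q = [1131447/18967 1856541/18967; 1856541/18967 3251982/18967]
step 2: y = z − H·x̄ = [-126560/18967]
step 2: S = H·P̄·Hᵀ + R = [6751145/18967]
step 2: K = P̄·Hᵀ·S⁻¹ = [-516327/1350229; -4647423/6751145]
step 2: x' = x̄ + K·y = [103258/1350229, -1323912/1350229]
step 2: P' = (I − K·H)·P̄ = [10267554/1350229 5650104/1350229; 5650104/1350229 18772683/6751145]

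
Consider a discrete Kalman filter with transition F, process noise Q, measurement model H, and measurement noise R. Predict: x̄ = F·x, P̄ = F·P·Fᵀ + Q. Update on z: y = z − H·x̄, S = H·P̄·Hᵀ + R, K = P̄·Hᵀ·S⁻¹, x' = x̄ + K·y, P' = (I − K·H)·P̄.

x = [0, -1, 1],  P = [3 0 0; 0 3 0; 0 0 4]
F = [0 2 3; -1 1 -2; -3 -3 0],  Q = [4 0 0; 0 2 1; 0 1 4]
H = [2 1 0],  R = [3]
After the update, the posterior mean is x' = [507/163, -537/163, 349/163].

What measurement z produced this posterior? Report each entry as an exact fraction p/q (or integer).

x̄ = F·x = [1, -3, 3]
P̄ = F·P·Fᵀ + Q = [52 -18 -18; -18 24 1; -18 1 58]
S = H·P̄·Hᵀ + R = [163]
K = P̄·Hᵀ·S⁻¹ = [86/163; -12/163; -35/163]
x' − x̄ = [344/163, -48/163, -140/163] = K·y
y = (KᵀK)⁻¹·Kᵀ·(x' − x̄) = [4]
z = y + H·x̄ = [4] + [-1] = [3]

z = [3]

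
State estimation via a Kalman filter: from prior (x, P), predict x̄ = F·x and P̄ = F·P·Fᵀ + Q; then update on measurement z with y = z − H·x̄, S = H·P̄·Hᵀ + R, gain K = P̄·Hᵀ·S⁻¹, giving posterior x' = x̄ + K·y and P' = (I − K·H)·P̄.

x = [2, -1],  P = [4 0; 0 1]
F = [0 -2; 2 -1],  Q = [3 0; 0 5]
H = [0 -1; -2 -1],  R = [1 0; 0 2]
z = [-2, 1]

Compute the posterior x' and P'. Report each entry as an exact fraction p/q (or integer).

x' = [-27/22, 83/44]
P' = [29/44 -37/88; -37/88 161/176]

x̄ = F·x = [2, 5]
P̄ = F·P·Fᵀ + Q = [7 2; 2 22]
y = z − H·x̄ = [3, 10]
S = H·P̄·Hᵀ + R = [23 26; 26 60]
K = P̄·Hᵀ·S⁻¹ = [37/88 -79/176; -161/176 -13/352]
x' = x̄ + K·y = [-27/22, 83/44]
P' = (I − K·H)·P̄ = [29/44 -37/88; -37/88 161/176]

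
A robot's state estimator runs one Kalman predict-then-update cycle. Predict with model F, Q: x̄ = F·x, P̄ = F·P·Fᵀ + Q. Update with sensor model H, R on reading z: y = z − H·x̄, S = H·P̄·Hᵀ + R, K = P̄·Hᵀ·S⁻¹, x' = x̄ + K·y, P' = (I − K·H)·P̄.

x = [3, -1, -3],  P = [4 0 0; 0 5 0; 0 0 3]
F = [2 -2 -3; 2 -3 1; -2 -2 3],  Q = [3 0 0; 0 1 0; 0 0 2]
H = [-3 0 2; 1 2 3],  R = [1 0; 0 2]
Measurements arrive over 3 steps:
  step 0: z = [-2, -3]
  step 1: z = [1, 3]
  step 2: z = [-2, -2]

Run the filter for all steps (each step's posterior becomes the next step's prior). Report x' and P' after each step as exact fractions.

step 0: x̄ = F·x = [17, 6, -13]
step 0: P̄ = F·P·Fᵀ + Q = [66 37 -23; 37 65 23; -23 23 65]
step 0: y = z − H·x̄ = [75, 7]
step 0: S = H·P̄·Hᵀ + R = [1131 223; 223 1199]
step 0: K = P̄·Hᵀ·S⁻¹ = [-308389/1306340 134713/1306340; -130563/1306340 281411/1306340; 27141/186620 28883/186620]
step 0: x' = x̄ + K·y = [5399/326585, 3923/326585, -47076/46655]
step 0: P' = (I − K·H)·P̄ = [1406901/1306340 -3502973/1306340 279451/186620; -3502973/1306340 10012509/1306340 -759963/186620; 279451/186620 -759963/186620 61821/26660]
step 1: x̄ = F·x = [991548/326585, -330503/326585, -201448/65317]
step 1: P̄ = F·P·Fᵀ + Q = [17572729/1306340 23290943/653170 6126651/261268; 23290943/653170 45463626/326585 12287097/130634; 6126651/261268 12287097/130634 17578521/261268]
step 1: y = z − H·x̄ = [759387/46655, 74917/6665]
step 1: S = H·P̄·Hᵀ + R = [2927189/26660 4818339/13330; 4818339/13330 17261304/6665]
step 1: K = P̄·Hᵀ·S⁻¹ = [-2433679203/9561138251 912330248/9561138251; -334921170/9561138251 6743899948/28683414753; 1049497569/9561138251 1379738163/9561138251]
step 1: x' = x̄ + K·y = [-2299854629/66927967757, 212955091817/200783903271, 21720911692/66927967757]
step 1: P' = (I − K·H)·P̄ = [21155141509/66927967757 -39013511598/66927967757 23214835053/66927967757; -39013511598/66927967757 374343778747/200783903271 -59692491492/66927967757; 23214835053/66927967757 -59692491492/66927967757 38495494071/66927967757]
step 2: x̄ = F·x = [-635197516636/200783903271, -195833889383/66927967757, -216622850632/200783903271]
step 2: P̄ = F·P·Fᵀ + Q = [1344627385558/200783903271 597249976641/66927967757 1039869138871/200783903271; 597249976641/66927967757 2232251792445/66927967757 1451003197099/66927967757; 1039869138871/200783903271 1451003197099/66927967757 3569054313007/200783903271]
step 2: y = z − H·x̄ = [-267702093598/28683414753, 2058501598288/200783903271]
step 2: S = H·P̄·Hᵀ + R = [287759550181/4097630679 2394699790703/28683414753; 2394699790703/28683414753 126297035166985/200783903271]
step 2: K = P̄·Hᵀ·S⁻¹ = [-1901078381064187/7469826672793844 728305038364495/7469826672793844; -262918781758709/7469826672793844 1705402089034501/7469826672793844; 820147247217149/7469826672793844 1100839006814203/7469826672793844]
step 2: x' = x̄ + K·y = [789058203934549/3734913336396922, -959427873726907/3734913336396922, -2213679045211099/3734913336396922]
step 2: P' = (I − K·H)·P̄ = [2330600802617643/7469826672793844 -4255038383035883/7469826672793844 2545362013394371/7469826672793844; -4255038383035883/7469826672793844 13603946728702211/7469826672793844 -6514016965433179/7469826672793844; 2545362013394371/7469826672793844 -6514016965433179/7469826672793844 4228116643700131/7469826672793844]

step 0: x' = [5399/326585, 3923/326585, -47076/46655], P' = [1406901/1306340 -3502973/1306340 279451/186620; -3502973/1306340 10012509/1306340 -759963/186620; 279451/186620 -759963/186620 61821/26660]
step 1: x' = [-2299854629/66927967757, 212955091817/200783903271, 21720911692/66927967757], P' = [21155141509/66927967757 -39013511598/66927967757 23214835053/66927967757; -39013511598/66927967757 374343778747/200783903271 -59692491492/66927967757; 23214835053/66927967757 -59692491492/66927967757 38495494071/66927967757]
step 2: x' = [789058203934549/3734913336396922, -959427873726907/3734913336396922, -2213679045211099/3734913336396922], P' = [2330600802617643/7469826672793844 -4255038383035883/7469826672793844 2545362013394371/7469826672793844; -4255038383035883/7469826672793844 13603946728702211/7469826672793844 -6514016965433179/7469826672793844; 2545362013394371/7469826672793844 -6514016965433179/7469826672793844 4228116643700131/7469826672793844]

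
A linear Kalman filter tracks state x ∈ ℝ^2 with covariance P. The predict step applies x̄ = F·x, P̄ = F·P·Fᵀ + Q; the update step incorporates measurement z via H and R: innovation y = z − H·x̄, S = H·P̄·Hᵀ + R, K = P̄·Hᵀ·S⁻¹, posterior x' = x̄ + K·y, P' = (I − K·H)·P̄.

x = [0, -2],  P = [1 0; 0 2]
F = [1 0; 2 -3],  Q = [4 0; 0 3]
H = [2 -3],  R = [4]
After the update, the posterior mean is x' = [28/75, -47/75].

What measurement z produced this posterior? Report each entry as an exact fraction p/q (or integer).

x̄ = F·x = [0, 6]
P̄ = F·P·Fᵀ + Q = [5 2; 2 25]
S = H·P̄·Hᵀ + R = [225]
K = P̄·Hᵀ·S⁻¹ = [4/225; -71/225]
x' − x̄ = [28/75, -497/75] = K·y
y = (KᵀK)⁻¹·Kᵀ·(x' − x̄) = [21]
z = y + H·x̄ = [21] + [-18] = [3]

z = [3]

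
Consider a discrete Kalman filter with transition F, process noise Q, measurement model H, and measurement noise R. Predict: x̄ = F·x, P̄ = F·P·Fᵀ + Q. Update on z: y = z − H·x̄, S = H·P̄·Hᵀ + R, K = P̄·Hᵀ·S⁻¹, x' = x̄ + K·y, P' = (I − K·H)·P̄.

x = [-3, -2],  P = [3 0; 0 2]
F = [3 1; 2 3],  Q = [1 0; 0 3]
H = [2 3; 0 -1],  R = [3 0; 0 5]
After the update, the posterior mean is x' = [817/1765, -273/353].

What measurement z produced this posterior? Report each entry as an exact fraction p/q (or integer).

z = [-1, 2]

x̄ = F·x = [-11, -12]
P̄ = F·P·Fᵀ + Q = [30 24; 24 33]
S = H·P̄·Hᵀ + R = [708 -147; -147 38]
K = P̄·Hᵀ·S⁻¹ = [496/1765 804/1765; 49/353 -117/353]
x' − x̄ = [20232/1765, 3963/353] = K·y
y = (KᵀK)⁻¹·Kᵀ·(x' − x̄) = [57, -10]
z = y + H·x̄ = [57, -10] + [-58, 12] = [-1, 2]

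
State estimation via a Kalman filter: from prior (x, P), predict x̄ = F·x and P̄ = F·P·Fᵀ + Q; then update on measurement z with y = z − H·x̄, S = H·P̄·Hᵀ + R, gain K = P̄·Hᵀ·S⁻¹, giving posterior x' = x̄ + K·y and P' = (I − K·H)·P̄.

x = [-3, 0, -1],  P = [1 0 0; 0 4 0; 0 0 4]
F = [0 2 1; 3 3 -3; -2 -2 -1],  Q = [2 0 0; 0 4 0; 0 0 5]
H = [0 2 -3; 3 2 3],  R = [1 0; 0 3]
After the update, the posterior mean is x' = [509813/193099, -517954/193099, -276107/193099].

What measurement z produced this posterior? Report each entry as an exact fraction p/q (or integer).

x̄ = F·x = [-1, -6, 7]
P̄ = F·P·Fᵀ + Q = [22 12 -20; 12 85 -18; -20 -18 29]
S = H·P̄·Hᵀ + R = [818 331; 331 370]
K = P̄·Hᵀ·S⁻¹ = [21150/193099 -3264/193099; 32568/193099 50192/193099; -42531/193099 33351/193099]
x' − x̄ = [702912/193099, 640640/193099, -1627800/193099] = K·y
y = (KᵀK)⁻¹·Kᵀ·(x' − x̄) = [32, -8]
z = y + H·x̄ = [32, -8] + [-33, 6] = [-1, -2]

z = [-1, -2]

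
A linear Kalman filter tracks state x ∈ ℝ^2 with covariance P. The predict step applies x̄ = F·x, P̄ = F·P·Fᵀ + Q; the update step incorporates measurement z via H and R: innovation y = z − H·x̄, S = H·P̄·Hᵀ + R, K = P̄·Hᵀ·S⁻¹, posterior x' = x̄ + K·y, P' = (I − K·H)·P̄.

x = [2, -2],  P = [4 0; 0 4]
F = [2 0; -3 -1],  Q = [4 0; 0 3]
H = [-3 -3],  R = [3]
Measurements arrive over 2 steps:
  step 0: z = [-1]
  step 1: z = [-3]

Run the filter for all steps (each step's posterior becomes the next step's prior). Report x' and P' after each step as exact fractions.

step 0: x̄ = F·x = [4, -4]
step 0: P̄ = F·P·Fᵀ + Q = [20 -24; -24 43]
step 0: y = z − H·x̄ = [-1]
step 0: S = H·P̄·Hᵀ + R = [138]
step 0: K = P̄·Hᵀ·S⁻¹ = [2/23; -19/46]
step 0: x' = x̄ + K·y = [90/23, -165/46]
step 0: P' = (I − K·H)·P̄ = [436/23 -438/23; -438/23 895/46]
step 1: x̄ = F·x = [180/23, -375/46]
step 1: P̄ = F·P·Fᵀ + Q = [1836/23 -1740/23; -1740/23 3625/46]
step 1: y = z − H·x̄ = [-183/46]
step 1: S = H·P̄·Hᵀ + R = [3171/46]
step 1: K = P̄·Hᵀ·S⁻¹ = [-192/1057; -145/1057]
step 1: x' = x̄ + K·y = [9036/1057, -8040/1057]
step 1: P' = (I − K·H)·P̄ = [81972/1057 -81780/1057; -81780/1057 81925/1057]

step 0: x' = [90/23, -165/46], P' = [436/23 -438/23; -438/23 895/46]
step 1: x' = [9036/1057, -8040/1057], P' = [81972/1057 -81780/1057; -81780/1057 81925/1057]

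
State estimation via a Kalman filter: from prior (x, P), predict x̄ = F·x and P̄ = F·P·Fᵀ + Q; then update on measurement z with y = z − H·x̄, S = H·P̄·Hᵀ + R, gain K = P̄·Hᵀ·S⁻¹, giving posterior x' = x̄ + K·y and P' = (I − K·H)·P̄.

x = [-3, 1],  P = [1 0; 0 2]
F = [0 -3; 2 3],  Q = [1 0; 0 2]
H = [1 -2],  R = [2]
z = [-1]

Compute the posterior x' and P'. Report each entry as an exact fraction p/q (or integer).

x̄ = F·x = [-3, -3]
P̄ = F·P·Fᵀ + Q = [19 -18; -18 24]
y = z − H·x̄ = [-4]
S = H·P̄·Hᵀ + R = [189]
K = P̄·Hᵀ·S⁻¹ = [55/189; -22/63]
x' = x̄ + K·y = [-787/189, -101/63]
P' = (I − K·H)·P̄ = [566/189 76/63; 76/63 20/21]

x' = [-787/189, -101/63]
P' = [566/189 76/63; 76/63 20/21]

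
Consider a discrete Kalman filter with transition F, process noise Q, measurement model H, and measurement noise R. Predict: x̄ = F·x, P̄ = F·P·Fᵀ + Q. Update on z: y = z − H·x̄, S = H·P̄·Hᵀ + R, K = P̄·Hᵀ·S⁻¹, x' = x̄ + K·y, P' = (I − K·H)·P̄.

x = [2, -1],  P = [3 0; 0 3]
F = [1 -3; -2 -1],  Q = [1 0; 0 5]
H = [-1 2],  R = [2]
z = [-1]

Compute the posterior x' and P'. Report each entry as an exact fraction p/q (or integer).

x̄ = F·x = [5, -3]
P̄ = F·P·Fᵀ + Q = [31 3; 3 20]
y = z − H·x̄ = [10]
S = H·P̄·Hᵀ + R = [101]
K = P̄·Hᵀ·S⁻¹ = [-25/101; 37/101]
x' = x̄ + K·y = [255/101, 67/101]
P' = (I − K·H)·P̄ = [2506/101 1228/101; 1228/101 651/101]

x' = [255/101, 67/101]
P' = [2506/101 1228/101; 1228/101 651/101]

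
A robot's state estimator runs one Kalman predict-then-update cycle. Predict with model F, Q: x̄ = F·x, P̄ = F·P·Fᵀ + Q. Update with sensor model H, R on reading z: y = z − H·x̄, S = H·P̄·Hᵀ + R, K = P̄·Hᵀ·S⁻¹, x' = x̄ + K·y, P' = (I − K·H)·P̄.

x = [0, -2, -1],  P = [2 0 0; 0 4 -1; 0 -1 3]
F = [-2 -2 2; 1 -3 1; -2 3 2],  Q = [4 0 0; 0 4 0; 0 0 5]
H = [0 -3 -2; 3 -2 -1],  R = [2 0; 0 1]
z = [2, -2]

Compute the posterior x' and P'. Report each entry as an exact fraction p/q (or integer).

x' = [-11172/47261, 213896/47261, -368413/47261]
P' = [38268/47261 177220/47261 -255536/47261; 177220/47261 1031322/47261 -1532266/47261; -255536/47261 -1532266/47261 2299764/47261]

x̄ = F·x = [2, 5, -8]
P̄ = F·P·Fᵀ + Q = [48 34 -6; 34 51 -31; -6 -31 49]
y = z − H·x̄ = [1, -6]
S = H·P̄·Hᵀ + R = [285 -83; -83 190]
K = P̄·Hᵀ·S⁻¹ = [-10294/47261 15900/47261; -14717/47261 1282/47261; -1365/47261 -1840/47261]
x' = x̄ + K·y = [-11172/47261, 213896/47261, -368413/47261]
P' = (I − K·H)·P̄ = [38268/47261 177220/47261 -255536/47261; 177220/47261 1031322/47261 -1532266/47261; -255536/47261 -1532266/47261 2299764/47261]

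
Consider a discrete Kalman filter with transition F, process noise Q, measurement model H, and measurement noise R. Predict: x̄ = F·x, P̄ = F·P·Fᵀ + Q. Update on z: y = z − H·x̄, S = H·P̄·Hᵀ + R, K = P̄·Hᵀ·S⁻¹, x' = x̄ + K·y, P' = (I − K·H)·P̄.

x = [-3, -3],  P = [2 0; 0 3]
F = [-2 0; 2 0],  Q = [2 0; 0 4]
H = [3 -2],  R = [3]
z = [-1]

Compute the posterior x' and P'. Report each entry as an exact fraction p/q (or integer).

x̄ = F·x = [6, -6]
P̄ = F·P·Fᵀ + Q = [10 -8; -8 12]
y = z − H·x̄ = [-31]
S = H·P̄·Hᵀ + R = [237]
K = P̄·Hᵀ·S⁻¹ = [46/237; -16/79]
x' = x̄ + K·y = [-4/237, 22/79]
P' = (I − K·H)·P̄ = [254/237 104/79; 104/79 180/79]

x' = [-4/237, 22/79]
P' = [254/237 104/79; 104/79 180/79]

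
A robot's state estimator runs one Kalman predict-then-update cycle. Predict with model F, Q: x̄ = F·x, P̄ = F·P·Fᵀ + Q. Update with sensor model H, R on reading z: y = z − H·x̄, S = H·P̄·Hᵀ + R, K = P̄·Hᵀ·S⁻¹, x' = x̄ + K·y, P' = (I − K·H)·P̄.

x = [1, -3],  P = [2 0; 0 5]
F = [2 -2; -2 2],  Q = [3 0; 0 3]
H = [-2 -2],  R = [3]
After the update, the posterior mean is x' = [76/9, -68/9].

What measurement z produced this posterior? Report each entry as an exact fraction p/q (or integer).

x̄ = F·x = [8, -8]
P̄ = F·P·Fᵀ + Q = [31 -28; -28 31]
S = H·P̄·Hᵀ + R = [27]
K = P̄·Hᵀ·S⁻¹ = [-2/9; -2/9]
x' − x̄ = [4/9, 4/9] = K·y
y = (KᵀK)⁻¹·Kᵀ·(x' − x̄) = [-2]
z = y + H·x̄ = [-2] + [0] = [-2]

z = [-2]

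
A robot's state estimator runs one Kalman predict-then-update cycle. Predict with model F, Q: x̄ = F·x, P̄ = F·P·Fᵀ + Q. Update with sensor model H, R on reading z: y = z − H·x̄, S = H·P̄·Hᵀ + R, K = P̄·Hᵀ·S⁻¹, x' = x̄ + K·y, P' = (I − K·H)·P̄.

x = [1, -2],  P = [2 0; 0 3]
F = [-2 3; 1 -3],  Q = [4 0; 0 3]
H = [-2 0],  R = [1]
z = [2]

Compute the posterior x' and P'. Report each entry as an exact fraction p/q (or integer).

x' = [-164/157, 231/157]
P' = [39/157 -31/157; -31/157 1180/157]

x̄ = F·x = [-8, 7]
P̄ = F·P·Fᵀ + Q = [39 -31; -31 32]
y = z − H·x̄ = [-14]
S = H·P̄·Hᵀ + R = [157]
K = P̄·Hᵀ·S⁻¹ = [-78/157; 62/157]
x' = x̄ + K·y = [-164/157, 231/157]
P' = (I − K·H)·P̄ = [39/157 -31/157; -31/157 1180/157]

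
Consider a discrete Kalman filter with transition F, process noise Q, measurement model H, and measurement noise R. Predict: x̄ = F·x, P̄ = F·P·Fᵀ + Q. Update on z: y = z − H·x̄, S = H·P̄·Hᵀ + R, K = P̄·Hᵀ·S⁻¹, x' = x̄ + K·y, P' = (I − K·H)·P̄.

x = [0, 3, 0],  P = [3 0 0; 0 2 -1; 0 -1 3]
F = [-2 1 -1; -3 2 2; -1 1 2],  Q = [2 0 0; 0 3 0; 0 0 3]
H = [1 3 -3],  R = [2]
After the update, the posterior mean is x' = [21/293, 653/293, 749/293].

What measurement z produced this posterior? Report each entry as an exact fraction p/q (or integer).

x̄ = F·x = [3, 6, 3]
P̄ = F·P·Fᵀ + Q = [21 16 1; 16 42 19; 1 19 16]
S = H·P̄·Hᵀ + R = [293]
K = P̄·Hᵀ·S⁻¹ = [66/293; 85/293; 10/293]
x' − x̄ = [-858/293, -1105/293, -130/293] = K·y
y = (KᵀK)⁻¹·Kᵀ·(x' − x̄) = [-13]
z = y + H·x̄ = [-13] + [12] = [-1]

z = [-1]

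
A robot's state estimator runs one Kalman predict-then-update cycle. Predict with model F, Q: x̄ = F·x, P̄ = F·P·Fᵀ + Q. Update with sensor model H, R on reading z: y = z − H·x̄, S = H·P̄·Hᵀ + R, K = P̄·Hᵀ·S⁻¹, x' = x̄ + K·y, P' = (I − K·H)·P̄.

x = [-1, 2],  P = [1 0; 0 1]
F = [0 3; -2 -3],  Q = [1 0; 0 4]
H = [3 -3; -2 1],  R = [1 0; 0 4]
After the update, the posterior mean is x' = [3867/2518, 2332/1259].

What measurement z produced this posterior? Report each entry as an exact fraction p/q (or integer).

x̄ = F·x = [6, -4]
P̄ = F·P·Fᵀ + Q = [10 -9; -9 17]
S = H·P̄·Hᵀ + R = [406 -192; -192 97]
K = P̄·Hᵀ·S⁻¹ = [-39/2518 -415/1259; -423/1259 -383/1259]
x' − x̄ = [-11241/2518, 7368/1259] = K·y
y = (KᵀK)⁻¹·Kᵀ·(x' − x̄) = [-31, 15]
z = y + H·x̄ = [-31, 15] + [30, -16] = [-1, -1]

z = [-1, -1]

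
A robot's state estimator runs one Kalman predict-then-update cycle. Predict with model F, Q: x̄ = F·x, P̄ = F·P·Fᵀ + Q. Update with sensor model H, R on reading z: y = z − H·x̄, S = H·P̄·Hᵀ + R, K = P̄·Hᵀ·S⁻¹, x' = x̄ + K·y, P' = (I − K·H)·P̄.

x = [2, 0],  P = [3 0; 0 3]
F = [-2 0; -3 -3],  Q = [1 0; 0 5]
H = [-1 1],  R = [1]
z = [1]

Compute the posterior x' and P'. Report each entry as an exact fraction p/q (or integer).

x̄ = F·x = [-4, -6]
P̄ = F·P·Fᵀ + Q = [13 18; 18 59]
y = z − H·x̄ = [3]
S = H·P̄·Hᵀ + R = [37]
K = P̄·Hᵀ·S⁻¹ = [5/37; 41/37]
x' = x̄ + K·y = [-133/37, -99/37]
P' = (I − K·H)·P̄ = [456/37 461/37; 461/37 502/37]

x' = [-133/37, -99/37]
P' = [456/37 461/37; 461/37 502/37]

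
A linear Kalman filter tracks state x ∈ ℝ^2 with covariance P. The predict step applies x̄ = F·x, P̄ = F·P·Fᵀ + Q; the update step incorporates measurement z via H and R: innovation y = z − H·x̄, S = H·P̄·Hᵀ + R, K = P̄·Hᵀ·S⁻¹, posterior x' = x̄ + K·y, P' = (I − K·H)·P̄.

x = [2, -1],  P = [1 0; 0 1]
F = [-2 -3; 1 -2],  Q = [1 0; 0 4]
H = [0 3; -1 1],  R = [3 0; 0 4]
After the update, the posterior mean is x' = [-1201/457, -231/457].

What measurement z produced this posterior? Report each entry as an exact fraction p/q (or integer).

z = [-2, 2]

x̄ = F·x = [-1, 4]
P̄ = F·P·Fᵀ + Q = [14 4; 4 9]
S = H·P̄·Hᵀ + R = [84 15; 15 19]
K = P̄·Hᵀ·S⁻¹ = [126/457 -340/457; 146/457 5/457]
x' − x̄ = [-744/457, -2059/457] = K·y
y = (KᵀK)⁻¹·Kᵀ·(x' − x̄) = [-14, -3]
z = y + H·x̄ = [-14, -3] + [12, 5] = [-2, 2]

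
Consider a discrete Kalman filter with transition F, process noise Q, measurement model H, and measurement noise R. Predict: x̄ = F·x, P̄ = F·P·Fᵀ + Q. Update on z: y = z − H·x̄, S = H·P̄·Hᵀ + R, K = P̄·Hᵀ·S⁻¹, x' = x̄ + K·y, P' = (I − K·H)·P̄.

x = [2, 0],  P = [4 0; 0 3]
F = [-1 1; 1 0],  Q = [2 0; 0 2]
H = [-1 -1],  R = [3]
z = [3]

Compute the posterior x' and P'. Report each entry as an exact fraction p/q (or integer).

x̄ = F·x = [-2, 2]
P̄ = F·P·Fᵀ + Q = [9 -4; -4 6]
y = z − H·x̄ = [3]
S = H·P̄·Hᵀ + R = [10]
K = P̄·Hᵀ·S⁻¹ = [-1/2; -1/5]
x' = x̄ + K·y = [-7/2, 7/5]
P' = (I − K·H)·P̄ = [13/2 -5; -5 28/5]

x' = [-7/2, 7/5]
P' = [13/2 -5; -5 28/5]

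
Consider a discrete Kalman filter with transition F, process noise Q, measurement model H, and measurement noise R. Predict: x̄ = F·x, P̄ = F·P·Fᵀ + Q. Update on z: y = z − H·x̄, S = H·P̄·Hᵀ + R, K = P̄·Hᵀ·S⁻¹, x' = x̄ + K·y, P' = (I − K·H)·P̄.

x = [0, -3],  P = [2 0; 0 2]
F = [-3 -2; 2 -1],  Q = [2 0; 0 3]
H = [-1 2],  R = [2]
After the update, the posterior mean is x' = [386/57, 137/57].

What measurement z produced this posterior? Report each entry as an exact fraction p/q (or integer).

x̄ = F·x = [6, 3]
P̄ = F·P·Fᵀ + Q = [28 -8; -8 13]
S = H·P̄·Hᵀ + R = [114]
K = P̄·Hᵀ·S⁻¹ = [-22/57; 17/57]
x' − x̄ = [44/57, -34/57] = K·y
y = (KᵀK)⁻¹·Kᵀ·(x' − x̄) = [-2]
z = y + H·x̄ = [-2] + [0] = [-2]

z = [-2]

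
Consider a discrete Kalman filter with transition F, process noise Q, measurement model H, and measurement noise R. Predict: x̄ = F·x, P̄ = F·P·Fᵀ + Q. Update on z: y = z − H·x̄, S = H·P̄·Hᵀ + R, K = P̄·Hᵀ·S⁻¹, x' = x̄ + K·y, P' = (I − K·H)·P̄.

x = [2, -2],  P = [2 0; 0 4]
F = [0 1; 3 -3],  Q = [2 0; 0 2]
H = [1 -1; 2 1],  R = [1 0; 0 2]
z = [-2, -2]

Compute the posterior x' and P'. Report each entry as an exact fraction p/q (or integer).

x̄ = F·x = [-2, 12]
P̄ = F·P·Fᵀ + Q = [6 -12; -12 56]
y = z − H·x̄ = [12, -10]
S = H·P̄·Hᵀ + R = [87 -32; -32 34]
K = P̄·Hᵀ·S⁻¹ = [306/967 288/967; -644/967 304/967]
x' = x̄ + K·y = [-1142/967, 836/967]
P' = (I − K·H)·P̄ = [294/967 -12/967; -12/967 632/967]

x' = [-1142/967, 836/967]
P' = [294/967 -12/967; -12/967 632/967]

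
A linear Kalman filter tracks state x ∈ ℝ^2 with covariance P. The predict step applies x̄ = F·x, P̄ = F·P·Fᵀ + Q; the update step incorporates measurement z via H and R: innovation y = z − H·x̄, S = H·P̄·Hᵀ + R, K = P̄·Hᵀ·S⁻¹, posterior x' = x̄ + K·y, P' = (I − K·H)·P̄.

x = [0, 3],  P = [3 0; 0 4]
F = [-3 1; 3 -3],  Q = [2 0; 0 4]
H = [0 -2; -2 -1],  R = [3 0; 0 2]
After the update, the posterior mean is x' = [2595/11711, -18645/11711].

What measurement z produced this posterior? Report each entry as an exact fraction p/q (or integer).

x̄ = F·x = [3, -9]
P̄ = F·P·Fᵀ + Q = [33 -39; -39 67]
S = H·P̄·Hᵀ + R = [271 -22; -22 45]
K = P̄·Hᵀ·S⁻¹ = [2916/11711 -5601/11711; -5788/11711 33/11711]
x' − x̄ = [-32538/11711, 86754/11711] = K·y
y = (KᵀK)⁻¹·Kᵀ·(x' − x̄) = [-15, -2]
z = y + H·x̄ = [-15, -2] + [18, 3] = [3, 1]

z = [3, 1]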